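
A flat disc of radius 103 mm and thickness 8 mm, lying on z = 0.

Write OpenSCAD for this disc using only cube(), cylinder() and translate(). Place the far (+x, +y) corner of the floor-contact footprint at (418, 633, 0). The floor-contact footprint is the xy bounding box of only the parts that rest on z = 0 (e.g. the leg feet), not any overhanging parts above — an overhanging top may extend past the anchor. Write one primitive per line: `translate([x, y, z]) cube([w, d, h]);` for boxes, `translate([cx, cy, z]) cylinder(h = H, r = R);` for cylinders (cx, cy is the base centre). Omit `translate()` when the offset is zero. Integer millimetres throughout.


translate([315, 530, 0]) cylinder(h = 8, r = 103);


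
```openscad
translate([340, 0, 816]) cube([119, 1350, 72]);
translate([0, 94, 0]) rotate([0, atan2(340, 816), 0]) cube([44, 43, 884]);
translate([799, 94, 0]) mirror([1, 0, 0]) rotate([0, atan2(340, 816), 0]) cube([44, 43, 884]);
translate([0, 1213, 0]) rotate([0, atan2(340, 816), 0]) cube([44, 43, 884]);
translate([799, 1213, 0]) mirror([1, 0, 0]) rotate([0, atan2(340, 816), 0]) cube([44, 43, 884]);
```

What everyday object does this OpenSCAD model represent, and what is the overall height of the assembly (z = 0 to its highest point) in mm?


A sawhorse. The overall height is 888 mm.

A beam across two mirrored pairs of raked legs — a sawhorse. The beam's underside is at z = 816 (matching the legs' vertical rise in atan2(340, 816)) and the beam is 72 mm tall, so its top is at 816 + 72 = 888 mm. The raked legs top out at the beam's underside, so that is the highest point.


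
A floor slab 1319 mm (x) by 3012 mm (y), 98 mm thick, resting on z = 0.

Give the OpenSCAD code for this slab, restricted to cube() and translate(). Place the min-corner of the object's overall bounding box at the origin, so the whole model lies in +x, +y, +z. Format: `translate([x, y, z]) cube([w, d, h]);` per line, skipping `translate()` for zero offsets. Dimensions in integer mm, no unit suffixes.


cube([1319, 3012, 98]);


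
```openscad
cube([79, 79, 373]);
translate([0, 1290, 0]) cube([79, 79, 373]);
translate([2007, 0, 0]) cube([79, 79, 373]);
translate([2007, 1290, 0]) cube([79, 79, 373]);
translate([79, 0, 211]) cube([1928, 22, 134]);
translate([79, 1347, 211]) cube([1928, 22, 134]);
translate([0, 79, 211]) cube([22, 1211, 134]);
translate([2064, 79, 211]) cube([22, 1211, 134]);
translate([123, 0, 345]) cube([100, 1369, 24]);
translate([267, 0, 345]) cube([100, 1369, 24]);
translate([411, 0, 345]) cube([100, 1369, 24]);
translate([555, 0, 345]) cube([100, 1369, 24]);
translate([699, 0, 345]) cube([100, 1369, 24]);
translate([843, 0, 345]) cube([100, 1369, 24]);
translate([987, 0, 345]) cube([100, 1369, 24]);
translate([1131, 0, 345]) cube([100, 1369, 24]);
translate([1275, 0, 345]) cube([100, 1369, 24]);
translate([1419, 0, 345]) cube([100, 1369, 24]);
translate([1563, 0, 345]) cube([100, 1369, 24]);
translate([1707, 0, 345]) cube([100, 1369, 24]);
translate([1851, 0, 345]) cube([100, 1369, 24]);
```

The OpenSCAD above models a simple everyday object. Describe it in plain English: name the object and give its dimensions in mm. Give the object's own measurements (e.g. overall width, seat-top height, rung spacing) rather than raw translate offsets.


A bed frame 2086 mm long (x) by 1369 mm wide (y). Four 79×79 mm corner posts, 373 mm tall, at the corners of the footprint. Four rails of 22 mm thickness and 134 mm height run between adjacent posts with their undersides at z = 211 mm, their outer faces flush with the outside of the frame (the two x-running rails run between the posts' inner faces; the two y-running rails run between the posts' inner faces). 13 slats, each 100 mm wide (x) and 24 mm thick, lie across the top of the two x-running rails, running the full 1369 mm width of the frame in y; along x they sit between the end posts with a 44 mm gap after the −x posts and between neighbouring slats, leaving 56 mm before the +x posts.


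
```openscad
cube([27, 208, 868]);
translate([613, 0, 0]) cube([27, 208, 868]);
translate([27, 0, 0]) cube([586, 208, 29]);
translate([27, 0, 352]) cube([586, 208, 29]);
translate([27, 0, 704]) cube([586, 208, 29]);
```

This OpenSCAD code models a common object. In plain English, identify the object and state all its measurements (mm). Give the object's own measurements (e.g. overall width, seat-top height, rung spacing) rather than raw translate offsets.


An open bookshelf. Two side panels, each 27 mm thick, 208 mm deep and 868 mm tall, stand 640 mm apart (outside-to-outside). Between them sit 3 shelves, each 29 mm thick and 208 mm deep, spanning the full gap between the sides. The bottom shelf rests on the floor (its underside at z = 0) and the clear gap between one shelf's top and the next shelf's underside is 323 mm.


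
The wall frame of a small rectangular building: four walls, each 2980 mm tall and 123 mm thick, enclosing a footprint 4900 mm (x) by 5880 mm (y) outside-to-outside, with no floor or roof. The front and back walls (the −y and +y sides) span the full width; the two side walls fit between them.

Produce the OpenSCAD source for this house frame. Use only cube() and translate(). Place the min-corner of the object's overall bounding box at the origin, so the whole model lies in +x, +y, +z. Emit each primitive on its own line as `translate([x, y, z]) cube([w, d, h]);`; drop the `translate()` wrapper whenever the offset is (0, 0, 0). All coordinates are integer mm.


cube([4900, 123, 2980]);
translate([0, 5757, 0]) cube([4900, 123, 2980]);
translate([0, 123, 0]) cube([123, 5634, 2980]);
translate([4777, 123, 0]) cube([123, 5634, 2980]);


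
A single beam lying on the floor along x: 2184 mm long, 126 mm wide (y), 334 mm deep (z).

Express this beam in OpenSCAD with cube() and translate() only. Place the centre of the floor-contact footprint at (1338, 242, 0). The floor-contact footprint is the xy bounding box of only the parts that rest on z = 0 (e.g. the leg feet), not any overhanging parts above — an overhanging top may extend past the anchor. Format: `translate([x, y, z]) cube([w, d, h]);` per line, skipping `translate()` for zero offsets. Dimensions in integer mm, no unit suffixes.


translate([246, 179, 0]) cube([2184, 126, 334]);


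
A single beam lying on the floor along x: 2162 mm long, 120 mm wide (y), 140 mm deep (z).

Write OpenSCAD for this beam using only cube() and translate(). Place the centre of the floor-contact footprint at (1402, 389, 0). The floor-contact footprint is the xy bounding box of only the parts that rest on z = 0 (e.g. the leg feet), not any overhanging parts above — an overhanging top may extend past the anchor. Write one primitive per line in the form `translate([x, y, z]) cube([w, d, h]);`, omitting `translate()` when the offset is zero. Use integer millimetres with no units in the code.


translate([321, 329, 0]) cube([2162, 120, 140]);


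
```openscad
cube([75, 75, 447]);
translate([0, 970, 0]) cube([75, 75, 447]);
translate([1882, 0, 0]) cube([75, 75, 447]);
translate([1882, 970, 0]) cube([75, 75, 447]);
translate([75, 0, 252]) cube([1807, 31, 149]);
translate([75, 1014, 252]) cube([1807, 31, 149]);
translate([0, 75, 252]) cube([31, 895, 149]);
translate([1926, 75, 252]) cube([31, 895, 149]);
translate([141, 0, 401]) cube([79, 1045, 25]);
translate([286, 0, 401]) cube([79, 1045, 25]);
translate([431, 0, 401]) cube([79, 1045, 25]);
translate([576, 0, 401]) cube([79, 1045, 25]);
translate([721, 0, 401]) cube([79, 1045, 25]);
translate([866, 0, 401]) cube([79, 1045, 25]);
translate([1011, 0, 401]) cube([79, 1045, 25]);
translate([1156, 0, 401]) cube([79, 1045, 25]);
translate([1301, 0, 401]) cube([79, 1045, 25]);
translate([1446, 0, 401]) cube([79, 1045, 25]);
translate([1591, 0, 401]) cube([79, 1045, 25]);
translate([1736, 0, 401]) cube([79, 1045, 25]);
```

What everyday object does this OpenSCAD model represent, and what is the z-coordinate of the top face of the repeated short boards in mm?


A bed frame. The slat-top height is 426 mm.

Four posts, four rails, and a row of slats — a bed frame. Slats sit on the rails at z = 252 + 149 = 401; with slat thickness 25, the top is 426 mm.


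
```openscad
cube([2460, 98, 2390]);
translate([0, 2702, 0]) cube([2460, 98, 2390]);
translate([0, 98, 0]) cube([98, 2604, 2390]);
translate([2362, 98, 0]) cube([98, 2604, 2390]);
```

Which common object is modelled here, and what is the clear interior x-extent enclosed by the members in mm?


A house (or room) frame. The interior width is 2264 mm.

Four 2390 mm walls enclosing a rectangle with no floor or roof — a room or house frame. Outside width is 2460 mm and wall thickness is 98 mm, so the interior width is 2460 − 2 × 98 = 2264 mm.


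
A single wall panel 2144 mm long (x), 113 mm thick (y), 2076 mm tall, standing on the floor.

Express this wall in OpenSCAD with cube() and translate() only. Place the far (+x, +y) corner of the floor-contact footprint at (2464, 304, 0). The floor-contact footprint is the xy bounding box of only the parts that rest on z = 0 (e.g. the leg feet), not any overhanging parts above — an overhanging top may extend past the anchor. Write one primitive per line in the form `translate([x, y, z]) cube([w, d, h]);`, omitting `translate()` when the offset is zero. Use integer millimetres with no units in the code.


translate([320, 191, 0]) cube([2144, 113, 2076]);


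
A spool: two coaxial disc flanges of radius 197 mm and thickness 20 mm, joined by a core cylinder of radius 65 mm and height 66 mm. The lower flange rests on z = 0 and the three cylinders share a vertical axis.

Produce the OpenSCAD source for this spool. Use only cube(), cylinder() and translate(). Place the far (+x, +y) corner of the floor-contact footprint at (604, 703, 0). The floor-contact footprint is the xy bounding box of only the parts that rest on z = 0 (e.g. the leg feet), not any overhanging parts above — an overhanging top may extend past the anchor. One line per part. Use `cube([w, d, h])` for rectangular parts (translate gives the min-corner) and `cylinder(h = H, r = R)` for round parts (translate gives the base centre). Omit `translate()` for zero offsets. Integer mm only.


translate([407, 506, 0]) cylinder(h = 20, r = 197);
translate([407, 506, 20]) cylinder(h = 66, r = 65);
translate([407, 506, 86]) cylinder(h = 20, r = 197);


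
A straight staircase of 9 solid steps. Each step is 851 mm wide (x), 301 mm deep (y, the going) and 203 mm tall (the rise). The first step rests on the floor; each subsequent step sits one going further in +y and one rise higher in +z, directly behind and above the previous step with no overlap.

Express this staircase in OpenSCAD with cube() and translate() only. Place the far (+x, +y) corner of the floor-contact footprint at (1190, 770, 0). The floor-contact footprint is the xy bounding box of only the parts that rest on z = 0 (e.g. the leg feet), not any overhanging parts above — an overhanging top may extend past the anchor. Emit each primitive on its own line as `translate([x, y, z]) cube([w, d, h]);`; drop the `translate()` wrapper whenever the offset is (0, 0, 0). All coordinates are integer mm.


translate([339, 469, 0]) cube([851, 301, 203]);
translate([339, 770, 203]) cube([851, 301, 203]);
translate([339, 1071, 406]) cube([851, 301, 203]);
translate([339, 1372, 609]) cube([851, 301, 203]);
translate([339, 1673, 812]) cube([851, 301, 203]);
translate([339, 1974, 1015]) cube([851, 301, 203]);
translate([339, 2275, 1218]) cube([851, 301, 203]);
translate([339, 2576, 1421]) cube([851, 301, 203]);
translate([339, 2877, 1624]) cube([851, 301, 203]);


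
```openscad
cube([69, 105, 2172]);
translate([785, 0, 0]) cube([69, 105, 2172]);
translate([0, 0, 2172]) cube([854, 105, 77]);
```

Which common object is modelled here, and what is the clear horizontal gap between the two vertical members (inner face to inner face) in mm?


A door frame. The clear opening width is 716 mm.

Two 2172 mm tall posts with a header on top — a door frame. The left jamb is 69 mm wide at x = 0; the right jamb starts at x = 785. The clear opening is 785 − 69 = 716 mm.


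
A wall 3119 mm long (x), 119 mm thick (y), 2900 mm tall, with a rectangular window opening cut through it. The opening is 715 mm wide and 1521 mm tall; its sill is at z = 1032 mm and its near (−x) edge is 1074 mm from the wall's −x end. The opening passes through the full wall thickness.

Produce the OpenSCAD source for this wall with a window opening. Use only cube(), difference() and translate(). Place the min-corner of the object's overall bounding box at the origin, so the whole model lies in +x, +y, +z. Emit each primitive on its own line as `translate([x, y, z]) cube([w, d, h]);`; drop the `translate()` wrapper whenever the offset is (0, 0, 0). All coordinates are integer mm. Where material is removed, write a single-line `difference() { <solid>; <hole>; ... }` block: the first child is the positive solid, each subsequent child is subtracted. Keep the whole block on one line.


difference() { cube([3119, 119, 2900]); translate([1074, 0, 1032]) cube([715, 119, 1521]); }


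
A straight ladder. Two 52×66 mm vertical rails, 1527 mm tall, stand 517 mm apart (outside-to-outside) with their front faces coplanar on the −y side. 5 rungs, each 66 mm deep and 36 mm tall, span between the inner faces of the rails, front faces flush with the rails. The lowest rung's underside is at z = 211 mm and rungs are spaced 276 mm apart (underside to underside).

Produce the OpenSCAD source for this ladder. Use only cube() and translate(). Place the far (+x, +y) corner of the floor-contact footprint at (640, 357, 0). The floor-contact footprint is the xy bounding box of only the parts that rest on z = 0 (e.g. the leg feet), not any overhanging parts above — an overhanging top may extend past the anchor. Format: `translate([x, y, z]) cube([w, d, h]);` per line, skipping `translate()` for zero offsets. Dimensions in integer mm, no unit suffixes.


translate([123, 291, 0]) cube([52, 66, 1527]);
translate([588, 291, 0]) cube([52, 66, 1527]);
translate([175, 291, 211]) cube([413, 66, 36]);
translate([175, 291, 487]) cube([413, 66, 36]);
translate([175, 291, 763]) cube([413, 66, 36]);
translate([175, 291, 1039]) cube([413, 66, 36]);
translate([175, 291, 1315]) cube([413, 66, 36]);


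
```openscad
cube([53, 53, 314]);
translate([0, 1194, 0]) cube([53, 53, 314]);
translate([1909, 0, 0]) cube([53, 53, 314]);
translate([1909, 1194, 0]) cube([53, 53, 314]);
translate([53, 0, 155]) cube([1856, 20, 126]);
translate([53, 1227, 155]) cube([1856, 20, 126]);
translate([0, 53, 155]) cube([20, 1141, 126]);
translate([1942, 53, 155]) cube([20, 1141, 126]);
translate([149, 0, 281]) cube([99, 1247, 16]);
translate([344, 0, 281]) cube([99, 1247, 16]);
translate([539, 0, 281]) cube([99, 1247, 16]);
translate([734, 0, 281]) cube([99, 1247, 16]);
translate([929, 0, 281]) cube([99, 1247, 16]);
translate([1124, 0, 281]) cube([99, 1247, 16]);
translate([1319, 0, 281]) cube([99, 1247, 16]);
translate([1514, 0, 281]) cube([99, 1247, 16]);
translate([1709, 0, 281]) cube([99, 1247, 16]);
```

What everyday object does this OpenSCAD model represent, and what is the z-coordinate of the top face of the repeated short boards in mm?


A bed frame. The slat-top height is 297 mm.

Four posts, four rails, and a row of slats — a bed frame. Slats sit on the rails at z = 155 + 126 = 281; with slat thickness 16, the top is 297 mm.


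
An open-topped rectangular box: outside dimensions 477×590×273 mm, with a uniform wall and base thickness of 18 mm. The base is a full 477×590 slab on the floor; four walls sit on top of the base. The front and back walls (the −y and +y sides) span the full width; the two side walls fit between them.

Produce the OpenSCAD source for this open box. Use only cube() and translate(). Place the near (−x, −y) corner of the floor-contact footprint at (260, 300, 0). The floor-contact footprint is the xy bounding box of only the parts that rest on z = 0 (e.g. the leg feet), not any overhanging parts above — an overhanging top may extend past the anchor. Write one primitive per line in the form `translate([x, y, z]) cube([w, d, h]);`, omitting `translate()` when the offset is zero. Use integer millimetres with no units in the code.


translate([260, 300, 0]) cube([477, 590, 18]);
translate([260, 300, 18]) cube([477, 18, 255]);
translate([260, 872, 18]) cube([477, 18, 255]);
translate([260, 318, 18]) cube([18, 554, 255]);
translate([719, 318, 18]) cube([18, 554, 255]);


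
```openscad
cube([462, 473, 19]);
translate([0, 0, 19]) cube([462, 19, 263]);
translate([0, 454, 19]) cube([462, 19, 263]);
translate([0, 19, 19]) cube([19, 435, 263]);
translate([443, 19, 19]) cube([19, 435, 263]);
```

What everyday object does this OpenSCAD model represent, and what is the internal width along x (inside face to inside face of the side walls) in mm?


An open box. The internal width is 424 mm.

A 462×473 base slab with four walls standing on it — an open box. The base is 462 mm wide and the walls are 19 mm thick, so the internal width is 462 − 2 × 19 = 424 mm.


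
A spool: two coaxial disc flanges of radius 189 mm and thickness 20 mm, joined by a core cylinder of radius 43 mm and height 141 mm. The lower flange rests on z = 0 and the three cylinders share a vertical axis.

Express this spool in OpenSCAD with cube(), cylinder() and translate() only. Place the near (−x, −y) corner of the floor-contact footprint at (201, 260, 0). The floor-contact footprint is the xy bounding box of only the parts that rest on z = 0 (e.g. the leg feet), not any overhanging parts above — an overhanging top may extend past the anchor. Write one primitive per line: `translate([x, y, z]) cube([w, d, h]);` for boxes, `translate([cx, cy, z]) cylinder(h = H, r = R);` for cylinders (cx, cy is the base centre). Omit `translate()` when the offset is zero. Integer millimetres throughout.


translate([390, 449, 0]) cylinder(h = 20, r = 189);
translate([390, 449, 20]) cylinder(h = 141, r = 43);
translate([390, 449, 161]) cylinder(h = 20, r = 189);


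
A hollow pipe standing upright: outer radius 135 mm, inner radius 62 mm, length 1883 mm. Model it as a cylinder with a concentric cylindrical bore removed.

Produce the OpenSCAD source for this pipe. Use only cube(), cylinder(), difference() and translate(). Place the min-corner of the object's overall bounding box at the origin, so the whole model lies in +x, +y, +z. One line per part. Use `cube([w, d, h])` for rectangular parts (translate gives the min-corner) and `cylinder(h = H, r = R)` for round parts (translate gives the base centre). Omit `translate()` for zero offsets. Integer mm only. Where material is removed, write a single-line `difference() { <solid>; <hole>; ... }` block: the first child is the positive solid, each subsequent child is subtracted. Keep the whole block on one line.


difference() { translate([135, 135, 0]) cylinder(h = 1883, r = 135); translate([135, 135, 0]) cylinder(h = 1883, r = 62); }


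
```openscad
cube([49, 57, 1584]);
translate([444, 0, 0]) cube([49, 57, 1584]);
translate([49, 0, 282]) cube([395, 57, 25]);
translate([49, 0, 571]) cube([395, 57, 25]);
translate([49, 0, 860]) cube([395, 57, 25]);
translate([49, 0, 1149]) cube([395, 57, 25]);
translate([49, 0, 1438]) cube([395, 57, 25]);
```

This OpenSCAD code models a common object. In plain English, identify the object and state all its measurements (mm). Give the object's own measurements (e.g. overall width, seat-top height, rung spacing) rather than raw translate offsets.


A straight ladder. Two 49×57 mm vertical rails, 1584 mm tall, stand 493 mm apart (outside-to-outside) with their front faces coplanar on the −y side. 5 rungs, each 57 mm deep and 25 mm tall, span between the inner faces of the rails, front faces flush with the rails. The lowest rung's underside is at z = 282 mm and rungs are spaced 289 mm apart (underside to underside).


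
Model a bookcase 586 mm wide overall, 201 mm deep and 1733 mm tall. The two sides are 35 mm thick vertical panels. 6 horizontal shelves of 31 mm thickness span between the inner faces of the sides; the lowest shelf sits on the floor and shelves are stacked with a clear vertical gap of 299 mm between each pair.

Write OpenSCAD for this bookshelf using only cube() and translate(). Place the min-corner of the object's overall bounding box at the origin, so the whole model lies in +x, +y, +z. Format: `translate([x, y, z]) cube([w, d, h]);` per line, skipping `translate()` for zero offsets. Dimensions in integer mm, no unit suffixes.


cube([35, 201, 1733]);
translate([551, 0, 0]) cube([35, 201, 1733]);
translate([35, 0, 0]) cube([516, 201, 31]);
translate([35, 0, 330]) cube([516, 201, 31]);
translate([35, 0, 660]) cube([516, 201, 31]);
translate([35, 0, 990]) cube([516, 201, 31]);
translate([35, 0, 1320]) cube([516, 201, 31]);
translate([35, 0, 1650]) cube([516, 201, 31]);


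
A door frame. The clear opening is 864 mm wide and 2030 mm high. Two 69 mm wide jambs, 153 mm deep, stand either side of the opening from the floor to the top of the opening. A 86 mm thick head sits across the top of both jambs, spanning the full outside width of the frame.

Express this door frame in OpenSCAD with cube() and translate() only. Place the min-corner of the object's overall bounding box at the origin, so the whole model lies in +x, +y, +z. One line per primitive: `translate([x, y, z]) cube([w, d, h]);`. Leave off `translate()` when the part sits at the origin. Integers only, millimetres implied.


cube([69, 153, 2030]);
translate([933, 0, 0]) cube([69, 153, 2030]);
translate([0, 0, 2030]) cube([1002, 153, 86]);


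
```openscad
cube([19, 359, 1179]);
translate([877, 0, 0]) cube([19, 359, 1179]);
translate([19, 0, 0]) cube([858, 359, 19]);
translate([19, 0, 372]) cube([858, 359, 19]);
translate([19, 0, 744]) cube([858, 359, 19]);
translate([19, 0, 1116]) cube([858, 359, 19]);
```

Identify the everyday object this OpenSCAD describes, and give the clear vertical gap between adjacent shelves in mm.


A bookshelf. The clear shelf gap is 353 mm.

Two tall side panels with 4 horizontal boards between them — a bookshelf. The first two shelf undersides are at z = 0 and z = 372; with shelf thickness 19, the clear gap is 372 − 0 − 19 = 353 mm.


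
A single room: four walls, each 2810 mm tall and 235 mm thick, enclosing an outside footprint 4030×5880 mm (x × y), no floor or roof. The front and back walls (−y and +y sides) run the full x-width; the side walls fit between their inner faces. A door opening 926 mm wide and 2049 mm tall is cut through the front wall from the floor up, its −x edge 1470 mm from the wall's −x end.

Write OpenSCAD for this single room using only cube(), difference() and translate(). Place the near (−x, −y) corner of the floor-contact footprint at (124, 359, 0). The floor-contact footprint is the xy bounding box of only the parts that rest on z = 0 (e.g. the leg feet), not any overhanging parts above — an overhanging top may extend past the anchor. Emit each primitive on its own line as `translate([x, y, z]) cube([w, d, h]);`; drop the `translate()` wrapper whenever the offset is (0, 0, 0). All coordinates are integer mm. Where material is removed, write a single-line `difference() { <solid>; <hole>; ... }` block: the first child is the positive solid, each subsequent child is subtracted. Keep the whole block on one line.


difference() { translate([124, 359, 0]) cube([4030, 235, 2810]); translate([1594, 359, 0]) cube([926, 235, 2049]); }
translate([124, 6004, 0]) cube([4030, 235, 2810]);
translate([124, 594, 0]) cube([235, 5410, 2810]);
translate([3919, 594, 0]) cube([235, 5410, 2810]);


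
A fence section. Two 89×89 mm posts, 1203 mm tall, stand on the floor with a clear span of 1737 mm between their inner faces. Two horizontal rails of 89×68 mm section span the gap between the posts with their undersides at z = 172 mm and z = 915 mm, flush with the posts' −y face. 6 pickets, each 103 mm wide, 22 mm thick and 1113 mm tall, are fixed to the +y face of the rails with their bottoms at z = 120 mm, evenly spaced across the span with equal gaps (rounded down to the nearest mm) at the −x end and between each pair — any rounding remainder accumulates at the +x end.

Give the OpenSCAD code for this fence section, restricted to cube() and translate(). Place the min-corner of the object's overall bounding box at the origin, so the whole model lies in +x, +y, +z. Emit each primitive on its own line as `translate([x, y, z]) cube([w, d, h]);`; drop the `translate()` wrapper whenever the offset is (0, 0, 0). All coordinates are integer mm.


cube([89, 89, 1203]);
translate([1826, 0, 0]) cube([89, 89, 1203]);
translate([89, 0, 172]) cube([1737, 89, 68]);
translate([89, 0, 915]) cube([1737, 89, 68]);
translate([248, 89, 120]) cube([103, 22, 1113]);
translate([510, 89, 120]) cube([103, 22, 1113]);
translate([772, 89, 120]) cube([103, 22, 1113]);
translate([1034, 89, 120]) cube([103, 22, 1113]);
translate([1296, 89, 120]) cube([103, 22, 1113]);
translate([1558, 89, 120]) cube([103, 22, 1113]);


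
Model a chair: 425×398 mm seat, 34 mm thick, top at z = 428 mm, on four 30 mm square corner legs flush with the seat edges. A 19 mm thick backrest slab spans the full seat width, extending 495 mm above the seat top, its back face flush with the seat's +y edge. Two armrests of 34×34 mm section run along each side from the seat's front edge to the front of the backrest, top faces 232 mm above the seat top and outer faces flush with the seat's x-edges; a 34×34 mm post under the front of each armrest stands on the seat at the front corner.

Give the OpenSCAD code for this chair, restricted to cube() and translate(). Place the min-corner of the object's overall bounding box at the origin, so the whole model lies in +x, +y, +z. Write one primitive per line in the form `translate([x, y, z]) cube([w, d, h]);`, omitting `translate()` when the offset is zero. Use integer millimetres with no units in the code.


// leg_h = 428 - 34 = 394
// arm post h = 232 - 34 = 198
translate([0, 0, 394]) cube([425, 398, 34]);
cube([30, 30, 394]);
translate([395, 0, 0]) cube([30, 30, 394]);
translate([0, 368, 0]) cube([30, 30, 394]);
translate([395, 368, 0]) cube([30, 30, 394]);
translate([0, 379, 428]) cube([425, 19, 495]);
translate([0, 0, 626]) cube([34, 379, 34]);
translate([391, 0, 626]) cube([34, 379, 34]);
translate([0, 0, 428]) cube([34, 34, 198]);
translate([391, 0, 428]) cube([34, 34, 198]);


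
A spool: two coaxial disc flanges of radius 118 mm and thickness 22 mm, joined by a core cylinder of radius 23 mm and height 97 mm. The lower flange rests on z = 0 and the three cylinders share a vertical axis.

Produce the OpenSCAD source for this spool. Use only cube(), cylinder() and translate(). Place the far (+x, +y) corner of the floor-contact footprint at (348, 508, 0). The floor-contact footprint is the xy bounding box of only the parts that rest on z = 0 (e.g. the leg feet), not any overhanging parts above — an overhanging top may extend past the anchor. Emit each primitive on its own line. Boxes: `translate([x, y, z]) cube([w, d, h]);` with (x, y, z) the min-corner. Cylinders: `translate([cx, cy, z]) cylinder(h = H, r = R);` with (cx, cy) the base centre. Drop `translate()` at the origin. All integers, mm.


translate([230, 390, 0]) cylinder(h = 22, r = 118);
translate([230, 390, 22]) cylinder(h = 97, r = 23);
translate([230, 390, 119]) cylinder(h = 22, r = 118);


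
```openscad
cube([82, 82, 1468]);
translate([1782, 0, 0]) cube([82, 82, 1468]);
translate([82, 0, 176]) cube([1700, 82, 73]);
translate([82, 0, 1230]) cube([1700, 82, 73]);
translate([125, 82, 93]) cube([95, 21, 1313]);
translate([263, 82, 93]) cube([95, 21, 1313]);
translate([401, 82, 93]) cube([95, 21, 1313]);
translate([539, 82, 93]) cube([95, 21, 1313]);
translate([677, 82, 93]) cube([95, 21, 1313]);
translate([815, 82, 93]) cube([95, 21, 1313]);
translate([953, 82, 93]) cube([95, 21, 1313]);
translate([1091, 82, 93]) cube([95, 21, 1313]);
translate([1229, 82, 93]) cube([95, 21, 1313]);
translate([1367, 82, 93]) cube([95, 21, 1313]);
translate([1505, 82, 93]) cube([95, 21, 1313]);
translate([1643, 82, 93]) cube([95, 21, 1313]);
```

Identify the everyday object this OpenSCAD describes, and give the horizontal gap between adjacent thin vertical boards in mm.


A fence section. The picket gap is 43 mm.

Two posts, two rails, 12 pickets — a fence section. Span 1700 mm holds 12 pickets of 95 mm with 13 equal gaps: ⌊(1700 − 12·95) / 13⌋ = 43 mm.


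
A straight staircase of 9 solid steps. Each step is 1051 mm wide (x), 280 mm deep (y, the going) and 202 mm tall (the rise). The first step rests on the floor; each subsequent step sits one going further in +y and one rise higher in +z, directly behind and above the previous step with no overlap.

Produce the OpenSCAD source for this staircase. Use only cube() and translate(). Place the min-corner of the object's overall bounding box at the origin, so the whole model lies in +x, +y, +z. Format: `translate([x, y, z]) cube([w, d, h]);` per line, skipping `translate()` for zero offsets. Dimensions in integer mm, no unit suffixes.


cube([1051, 280, 202]);
translate([0, 280, 202]) cube([1051, 280, 202]);
translate([0, 560, 404]) cube([1051, 280, 202]);
translate([0, 840, 606]) cube([1051, 280, 202]);
translate([0, 1120, 808]) cube([1051, 280, 202]);
translate([0, 1400, 1010]) cube([1051, 280, 202]);
translate([0, 1680, 1212]) cube([1051, 280, 202]);
translate([0, 1960, 1414]) cube([1051, 280, 202]);
translate([0, 2240, 1616]) cube([1051, 280, 202]);


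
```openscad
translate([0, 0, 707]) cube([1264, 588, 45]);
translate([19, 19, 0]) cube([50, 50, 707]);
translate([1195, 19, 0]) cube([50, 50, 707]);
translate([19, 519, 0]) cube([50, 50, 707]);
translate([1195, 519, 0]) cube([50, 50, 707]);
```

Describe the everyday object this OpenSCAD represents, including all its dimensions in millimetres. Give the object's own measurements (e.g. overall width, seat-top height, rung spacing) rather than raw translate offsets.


A table: top 1264 mm (x) × 588 mm (y), 45 mm thick, upper face at z = 752 mm, on four 50×50 mm square legs, each inset 19 mm from the nearest pair of top edges from z = 0 to the bottom of the top.


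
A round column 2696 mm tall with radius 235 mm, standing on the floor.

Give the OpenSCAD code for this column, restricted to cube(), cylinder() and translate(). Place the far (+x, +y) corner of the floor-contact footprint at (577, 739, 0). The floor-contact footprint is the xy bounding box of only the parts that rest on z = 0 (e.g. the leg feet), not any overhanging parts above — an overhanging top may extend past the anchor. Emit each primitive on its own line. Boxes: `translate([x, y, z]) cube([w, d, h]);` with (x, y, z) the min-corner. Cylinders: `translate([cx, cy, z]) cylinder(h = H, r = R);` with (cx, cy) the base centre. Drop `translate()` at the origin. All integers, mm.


translate([342, 504, 0]) cylinder(h = 2696, r = 235);


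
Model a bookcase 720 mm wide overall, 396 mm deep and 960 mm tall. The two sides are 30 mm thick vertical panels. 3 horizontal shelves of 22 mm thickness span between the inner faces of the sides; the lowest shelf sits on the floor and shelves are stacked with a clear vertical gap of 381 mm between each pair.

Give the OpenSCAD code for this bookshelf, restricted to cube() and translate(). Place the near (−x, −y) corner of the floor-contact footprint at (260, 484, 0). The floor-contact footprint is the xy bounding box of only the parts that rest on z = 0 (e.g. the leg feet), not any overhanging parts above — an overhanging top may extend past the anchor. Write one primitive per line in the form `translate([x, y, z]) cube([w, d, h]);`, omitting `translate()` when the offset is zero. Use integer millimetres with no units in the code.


translate([260, 484, 0]) cube([30, 396, 960]);
translate([950, 484, 0]) cube([30, 396, 960]);
translate([290, 484, 0]) cube([660, 396, 22]);
translate([290, 484, 403]) cube([660, 396, 22]);
translate([290, 484, 806]) cube([660, 396, 22]);


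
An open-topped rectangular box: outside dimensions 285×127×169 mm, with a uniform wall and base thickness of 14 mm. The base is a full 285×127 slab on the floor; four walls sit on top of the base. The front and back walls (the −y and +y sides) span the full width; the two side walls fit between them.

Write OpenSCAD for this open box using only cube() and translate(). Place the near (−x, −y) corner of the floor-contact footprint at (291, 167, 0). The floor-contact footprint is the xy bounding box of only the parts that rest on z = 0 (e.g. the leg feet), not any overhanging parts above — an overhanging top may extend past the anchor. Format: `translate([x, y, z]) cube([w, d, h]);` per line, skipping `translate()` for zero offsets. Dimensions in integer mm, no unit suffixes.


translate([291, 167, 0]) cube([285, 127, 14]);
translate([291, 167, 14]) cube([285, 14, 155]);
translate([291, 280, 14]) cube([285, 14, 155]);
translate([291, 181, 14]) cube([14, 99, 155]);
translate([562, 181, 14]) cube([14, 99, 155]);


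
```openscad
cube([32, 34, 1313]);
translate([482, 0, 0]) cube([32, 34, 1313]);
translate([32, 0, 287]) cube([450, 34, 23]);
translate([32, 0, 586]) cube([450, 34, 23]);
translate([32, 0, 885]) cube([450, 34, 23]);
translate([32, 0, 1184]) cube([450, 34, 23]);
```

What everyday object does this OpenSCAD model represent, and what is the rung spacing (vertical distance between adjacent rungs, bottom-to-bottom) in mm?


A ladder. The rung spacing is 299 mm.

Two tall 32×34 posts with 4 short bars between them — a ladder. Adjacent rungs sit at z = 287 and z = 586, so the spacing is 586 − 287 = 299 mm.


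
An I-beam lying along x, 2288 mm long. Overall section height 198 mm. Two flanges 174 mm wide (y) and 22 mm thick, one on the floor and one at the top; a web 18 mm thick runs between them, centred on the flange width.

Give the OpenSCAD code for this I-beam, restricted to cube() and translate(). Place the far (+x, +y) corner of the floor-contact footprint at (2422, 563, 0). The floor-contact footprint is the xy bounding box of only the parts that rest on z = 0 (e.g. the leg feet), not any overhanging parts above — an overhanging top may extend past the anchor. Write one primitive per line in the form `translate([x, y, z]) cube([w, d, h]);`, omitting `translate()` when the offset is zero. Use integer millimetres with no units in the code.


translate([134, 389, 0]) cube([2288, 174, 22]);
translate([134, 467, 22]) cube([2288, 18, 154]);
translate([134, 389, 176]) cube([2288, 174, 22]);


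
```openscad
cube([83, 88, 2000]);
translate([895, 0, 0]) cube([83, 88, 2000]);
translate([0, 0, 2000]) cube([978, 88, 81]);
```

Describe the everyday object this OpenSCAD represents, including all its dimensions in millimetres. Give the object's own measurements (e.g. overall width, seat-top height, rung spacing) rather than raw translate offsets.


A door frame. The clear opening is 812 mm wide and 2000 mm high. Two 83 mm wide jambs, 88 mm deep, stand either side of the opening from the floor to the top of the opening. A 81 mm thick head sits across the top of both jambs, spanning the full outside width of the frame.


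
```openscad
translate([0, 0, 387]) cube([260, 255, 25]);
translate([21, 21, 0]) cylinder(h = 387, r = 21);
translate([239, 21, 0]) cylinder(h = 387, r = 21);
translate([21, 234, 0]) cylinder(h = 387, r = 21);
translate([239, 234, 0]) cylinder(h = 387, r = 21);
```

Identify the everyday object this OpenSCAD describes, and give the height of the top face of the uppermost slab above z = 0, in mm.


A stool. The seat height is 412 mm.

A 260×255×25 slab at z = 387 on four corner cylinders — a stool. The seat top is 387 + 25 = 412 mm.


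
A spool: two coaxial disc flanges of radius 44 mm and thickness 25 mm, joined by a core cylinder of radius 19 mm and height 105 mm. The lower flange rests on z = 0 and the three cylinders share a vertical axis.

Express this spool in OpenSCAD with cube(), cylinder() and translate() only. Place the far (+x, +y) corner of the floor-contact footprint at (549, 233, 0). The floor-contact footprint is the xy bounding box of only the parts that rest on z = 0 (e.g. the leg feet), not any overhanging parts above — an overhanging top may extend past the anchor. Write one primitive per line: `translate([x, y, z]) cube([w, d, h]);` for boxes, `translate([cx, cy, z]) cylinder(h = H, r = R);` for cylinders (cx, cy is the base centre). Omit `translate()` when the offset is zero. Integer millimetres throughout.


translate([505, 189, 0]) cylinder(h = 25, r = 44);
translate([505, 189, 25]) cylinder(h = 105, r = 19);
translate([505, 189, 130]) cylinder(h = 25, r = 44);


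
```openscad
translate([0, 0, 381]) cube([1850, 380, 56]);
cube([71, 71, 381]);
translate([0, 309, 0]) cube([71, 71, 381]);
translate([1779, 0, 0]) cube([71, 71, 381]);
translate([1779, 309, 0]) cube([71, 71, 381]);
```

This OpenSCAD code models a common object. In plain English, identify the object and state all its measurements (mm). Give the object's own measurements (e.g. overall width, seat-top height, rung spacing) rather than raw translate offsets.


A long wooden bench with a 1850 mm (x) × 380 mm (y) seat, 56 mm thick, its top surface 437 mm above the floor. Four 71 mm square legs at the seat corners, flush with the edges, run from z = 0 to the seat underside.


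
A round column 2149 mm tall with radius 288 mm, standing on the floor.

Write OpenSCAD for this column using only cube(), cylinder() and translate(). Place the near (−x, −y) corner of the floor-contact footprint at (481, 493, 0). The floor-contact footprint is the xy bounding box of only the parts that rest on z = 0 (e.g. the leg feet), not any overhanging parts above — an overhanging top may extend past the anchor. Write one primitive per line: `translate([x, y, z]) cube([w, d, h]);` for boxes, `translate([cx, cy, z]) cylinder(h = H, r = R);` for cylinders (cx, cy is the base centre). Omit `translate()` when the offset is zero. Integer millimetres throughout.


translate([769, 781, 0]) cylinder(h = 2149, r = 288);


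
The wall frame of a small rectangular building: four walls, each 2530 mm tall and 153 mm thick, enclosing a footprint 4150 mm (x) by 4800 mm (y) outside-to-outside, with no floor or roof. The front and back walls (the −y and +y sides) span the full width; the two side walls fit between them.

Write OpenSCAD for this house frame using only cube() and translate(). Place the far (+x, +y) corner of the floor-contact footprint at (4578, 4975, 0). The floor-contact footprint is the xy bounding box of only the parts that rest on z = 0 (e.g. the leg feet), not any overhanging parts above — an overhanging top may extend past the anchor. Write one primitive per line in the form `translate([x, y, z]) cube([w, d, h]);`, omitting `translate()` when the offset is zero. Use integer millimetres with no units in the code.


translate([428, 175, 0]) cube([4150, 153, 2530]);
translate([428, 4822, 0]) cube([4150, 153, 2530]);
translate([428, 328, 0]) cube([153, 4494, 2530]);
translate([4425, 328, 0]) cube([153, 4494, 2530]);


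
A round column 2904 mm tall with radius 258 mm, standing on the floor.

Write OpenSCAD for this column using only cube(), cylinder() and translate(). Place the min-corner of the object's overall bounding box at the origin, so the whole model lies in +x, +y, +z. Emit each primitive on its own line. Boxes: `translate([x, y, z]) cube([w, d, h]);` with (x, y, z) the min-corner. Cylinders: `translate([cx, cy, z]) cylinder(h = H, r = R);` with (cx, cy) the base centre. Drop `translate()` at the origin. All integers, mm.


translate([258, 258, 0]) cylinder(h = 2904, r = 258);


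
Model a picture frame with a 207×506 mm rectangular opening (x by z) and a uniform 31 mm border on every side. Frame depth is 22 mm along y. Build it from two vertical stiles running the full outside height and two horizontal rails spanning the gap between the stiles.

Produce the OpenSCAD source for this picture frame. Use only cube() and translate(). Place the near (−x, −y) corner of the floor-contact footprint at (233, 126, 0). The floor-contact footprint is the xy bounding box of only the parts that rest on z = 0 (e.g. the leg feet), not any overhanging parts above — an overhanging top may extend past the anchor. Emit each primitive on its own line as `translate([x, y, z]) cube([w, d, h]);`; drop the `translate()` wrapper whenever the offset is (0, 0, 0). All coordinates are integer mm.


translate([233, 126, 0]) cube([31, 22, 568]);
translate([471, 126, 0]) cube([31, 22, 568]);
translate([264, 126, 0]) cube([207, 22, 31]);
translate([264, 126, 537]) cube([207, 22, 31]);
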